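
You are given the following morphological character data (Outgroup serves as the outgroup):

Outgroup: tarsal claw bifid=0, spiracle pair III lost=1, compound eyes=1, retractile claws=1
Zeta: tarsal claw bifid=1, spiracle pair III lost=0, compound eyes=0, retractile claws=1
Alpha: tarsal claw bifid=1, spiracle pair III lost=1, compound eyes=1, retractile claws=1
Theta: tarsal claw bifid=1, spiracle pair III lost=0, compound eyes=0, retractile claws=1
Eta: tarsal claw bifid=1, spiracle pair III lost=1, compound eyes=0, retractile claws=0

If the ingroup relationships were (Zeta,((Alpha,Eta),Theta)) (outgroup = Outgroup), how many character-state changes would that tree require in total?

6

Map each character onto (Zeta,((Alpha,Eta),Theta)) (rooted by Outgroup) and count the minimum state changes it requires (Fitch parsimony):
tarsal claw bifid: 1; spiracle pair III lost: 2; compound eyes: 2; retractile claws: 1.
Total tree length = 6.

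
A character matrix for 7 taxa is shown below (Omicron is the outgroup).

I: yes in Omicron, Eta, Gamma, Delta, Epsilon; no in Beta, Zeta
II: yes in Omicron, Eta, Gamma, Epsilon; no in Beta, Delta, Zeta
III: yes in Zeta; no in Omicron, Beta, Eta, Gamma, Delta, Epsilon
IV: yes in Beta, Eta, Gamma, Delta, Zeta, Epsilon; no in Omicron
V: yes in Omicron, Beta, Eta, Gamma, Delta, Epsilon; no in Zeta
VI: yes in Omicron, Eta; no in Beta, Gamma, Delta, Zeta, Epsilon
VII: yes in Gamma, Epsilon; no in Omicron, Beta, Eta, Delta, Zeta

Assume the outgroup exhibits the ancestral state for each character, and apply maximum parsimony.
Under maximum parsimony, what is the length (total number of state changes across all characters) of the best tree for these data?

7

Character polarity is set by the outgroup: the derived state is whichever differs from the outgroup's state, so for I, II, V, VI the derived state is 'no', and for the remaining characters it is 'yes'.
I: derived state 'no' in Beta and Zeta only — synapomorphy for {Beta, Zeta}.
II: derived state 'no' in Beta, Delta, and Zeta only — synapomorphy for {Beta, Delta, Zeta}.
III: derived state 'yes' in Zeta only — an autapomorphy, so it tells us nothing about relationships among taxa.
All ingroup taxa share the derived state 'yes' for IV; it defines the ingroup but does not resolve relationships within it.
V: derived state 'no' in Zeta only — an autapomorphy, so it tells us nothing about relationships among taxa.
Only Beta, Delta, Epsilon, Gamma, and Zeta show the derived state 'no' for VI, supporting them as a clade.
VII (derived state 'yes') is shared by Epsilon and Gamma — a synapomorphy uniting that clade.
Most parsimonious ingroup topology: ((((Beta,Zeta),Delta),(Gamma,Epsilon)),Eta).
Changes per character on this tree: I: 1; II: 1; III: 1; IV: 1; V: 1; VI: 1; VII: 1.
Total = 7.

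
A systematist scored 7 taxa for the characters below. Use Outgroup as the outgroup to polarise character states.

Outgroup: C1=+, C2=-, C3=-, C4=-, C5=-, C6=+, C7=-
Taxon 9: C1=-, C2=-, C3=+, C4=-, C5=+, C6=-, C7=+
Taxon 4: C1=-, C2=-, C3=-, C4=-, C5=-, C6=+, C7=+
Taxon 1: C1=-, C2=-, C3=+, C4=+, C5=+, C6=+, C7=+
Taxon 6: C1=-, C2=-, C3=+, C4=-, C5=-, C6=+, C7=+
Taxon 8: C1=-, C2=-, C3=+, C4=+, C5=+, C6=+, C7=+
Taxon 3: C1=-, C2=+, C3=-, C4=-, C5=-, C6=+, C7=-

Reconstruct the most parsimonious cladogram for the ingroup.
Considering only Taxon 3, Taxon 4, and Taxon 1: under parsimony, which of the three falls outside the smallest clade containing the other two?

Character polarity is set by the outgroup: the derived state is whichever differs from the outgroup's state, so for C1, C6 the derived state is '-', and for the remaining characters it is '+'.
All ingroup taxa share the derived state '-' for C1; it defines the ingroup but does not resolve relationships within it.
C2: derived state '+' in Taxon 3 only — an autapomorphy, so it tells us nothing about relationships among taxa.
Only Taxon 1, Taxon 6, Taxon 8, and Taxon 9 show the derived state '+' for C3, supporting them as a clade.
C4: derived state '+' in Taxon 1 and Taxon 8 only — synapomorphy for {Taxon 1, Taxon 8}.
C5: derived state '+' in Taxon 1, Taxon 8, and Taxon 9 only — synapomorphy for {Taxon 1, Taxon 8, Taxon 9}.
C6 (derived state '-') is unique to Taxon 9 (autapomorphy; uninformative for grouping).
C7: derived state '+' in Taxon 1, Taxon 4, Taxon 6, Taxon 8, and Taxon 9 only — synapomorphy for {Taxon 1, Taxon 4, Taxon 6, Taxon 8, Taxon 9}.
Most parsimonious ingroup topology: ((((Taxon 9,(Taxon 1,Taxon 8)),Taxon 6),Taxon 4),Taxon 3).
Taxon 4 and Taxon 1 share a more recent common ancestor with each other than either does with Taxon 3, so Taxon 3 is the least closely related of the three.

Taxon 3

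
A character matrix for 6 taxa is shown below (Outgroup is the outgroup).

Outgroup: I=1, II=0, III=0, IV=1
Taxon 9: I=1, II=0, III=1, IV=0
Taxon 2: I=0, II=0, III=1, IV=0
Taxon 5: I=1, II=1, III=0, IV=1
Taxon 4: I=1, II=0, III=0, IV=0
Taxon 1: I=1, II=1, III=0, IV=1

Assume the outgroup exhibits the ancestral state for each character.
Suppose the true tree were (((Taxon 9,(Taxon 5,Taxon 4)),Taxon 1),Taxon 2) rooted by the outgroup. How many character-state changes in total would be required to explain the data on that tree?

Map each character onto (((Taxon 9,(Taxon 5,Taxon 4)),Taxon 1),Taxon 2) (rooted by Outgroup) and count the minimum state changes it requires (Fitch parsimony):
I: 1; II: 2; III: 2; IV: 3.
Total tree length = 8.

8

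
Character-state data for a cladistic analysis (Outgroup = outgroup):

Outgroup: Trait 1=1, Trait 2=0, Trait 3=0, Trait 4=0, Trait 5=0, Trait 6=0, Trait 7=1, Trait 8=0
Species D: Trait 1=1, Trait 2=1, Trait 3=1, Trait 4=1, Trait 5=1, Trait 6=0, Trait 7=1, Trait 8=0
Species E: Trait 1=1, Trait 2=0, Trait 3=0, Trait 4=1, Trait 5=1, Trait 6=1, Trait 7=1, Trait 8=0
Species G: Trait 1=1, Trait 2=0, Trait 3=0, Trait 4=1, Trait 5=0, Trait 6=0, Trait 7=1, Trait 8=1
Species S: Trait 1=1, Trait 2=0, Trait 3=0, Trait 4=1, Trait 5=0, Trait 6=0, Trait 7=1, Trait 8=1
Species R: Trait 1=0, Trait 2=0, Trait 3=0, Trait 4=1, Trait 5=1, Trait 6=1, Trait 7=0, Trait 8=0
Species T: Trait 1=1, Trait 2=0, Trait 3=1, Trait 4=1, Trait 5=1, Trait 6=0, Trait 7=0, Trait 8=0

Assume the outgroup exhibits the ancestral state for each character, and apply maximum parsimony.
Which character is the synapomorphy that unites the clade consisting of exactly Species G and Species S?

Character polarity is set by the outgroup: the derived state is whichever differs from the outgroup's state, so for Trait 1, Trait 7 the derived state is '0', and for the remaining characters it is '1'.
Trait 1: derived state '0' in Species R only — an autapomorphy, so it tells us nothing about relationships among taxa.
Trait 2 (derived state '1') is unique to Species D (autapomorphy; uninformative for grouping).
Trait 3: derived state '1' in Species D and Species T only — synapomorphy for {Species D, Species T}.
All ingroup taxa share the derived state '1' for Trait 4; it defines the ingroup but does not resolve relationships within it.
Trait 5 (derived state '1') is shared by Species D, Species E, Species R, and Species T — a synapomorphy uniting that clade.
Trait 6: derived state '1' in Species E and Species R only — synapomorphy for {Species E, Species R}.
Trait 7 (state '0') occurs in Species R and Species T but conflicts with the nesting implied by the other characters — most parsimoniously interpreted as homoplasy.
Only Species G and Species S show the derived state '1' for Trait 8, supporting them as a clade.
Most parsimonious ingroup topology: (((Species D,Species T),(Species E,Species R)),(Species G,Species S)).
The clade {Species G, Species S} is supported by Trait 8: its derived state '1' occurs in exactly those taxa and in no other taxon (including the outgroup).

Trait 8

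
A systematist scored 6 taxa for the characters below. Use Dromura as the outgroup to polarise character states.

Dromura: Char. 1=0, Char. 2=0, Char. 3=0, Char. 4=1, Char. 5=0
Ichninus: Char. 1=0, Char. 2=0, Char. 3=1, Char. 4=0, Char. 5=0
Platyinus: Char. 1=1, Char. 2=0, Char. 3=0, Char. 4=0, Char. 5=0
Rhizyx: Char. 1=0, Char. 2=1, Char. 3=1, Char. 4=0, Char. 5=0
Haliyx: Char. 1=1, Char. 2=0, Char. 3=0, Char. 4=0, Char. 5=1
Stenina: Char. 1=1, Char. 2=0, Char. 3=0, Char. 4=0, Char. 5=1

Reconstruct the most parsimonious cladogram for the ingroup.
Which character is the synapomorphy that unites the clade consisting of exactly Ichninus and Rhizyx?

Char. 3

Character polarity is set by the outgroup: the derived state is whichever differs from the outgroup's state, so for Char. 4 the derived state is '0', and for the remaining characters it is '1'.
Char. 1 (derived state '1') is shared by Haliyx, Platyinus, and Stenina — a synapomorphy uniting that clade.
Char. 2: derived state '1' in Rhizyx only — an autapomorphy, so it tells us nothing about relationships among taxa.
Char. 3: derived state '1' in Ichninus and Rhizyx only — synapomorphy for {Ichninus, Rhizyx}.
All ingroup taxa share the derived state '0' for Char. 4; it defines the ingroup but does not resolve relationships within it.
Char. 5: derived state '1' in Haliyx and Stenina only — synapomorphy for {Haliyx, Stenina}.
Most parsimonious ingroup topology: ((Ichninus,Rhizyx),(Platyinus,(Haliyx,Stenina))).
The clade {Ichninus, Rhizyx} is supported by Char. 3: its derived state '1' occurs in exactly those taxa and in no other taxon (including the outgroup).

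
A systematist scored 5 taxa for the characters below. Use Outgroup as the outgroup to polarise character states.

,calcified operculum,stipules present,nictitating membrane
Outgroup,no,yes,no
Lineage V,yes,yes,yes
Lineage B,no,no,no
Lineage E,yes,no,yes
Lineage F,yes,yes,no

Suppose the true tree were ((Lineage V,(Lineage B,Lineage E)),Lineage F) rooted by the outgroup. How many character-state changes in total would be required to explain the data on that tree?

Map each character onto ((Lineage V,(Lineage B,Lineage E)),Lineage F) (rooted by Outgroup) and count the minimum state changes it requires (Fitch parsimony):
calcified operculum: 2; stipules present: 1; nictitating membrane: 2.
Total tree length = 5.

5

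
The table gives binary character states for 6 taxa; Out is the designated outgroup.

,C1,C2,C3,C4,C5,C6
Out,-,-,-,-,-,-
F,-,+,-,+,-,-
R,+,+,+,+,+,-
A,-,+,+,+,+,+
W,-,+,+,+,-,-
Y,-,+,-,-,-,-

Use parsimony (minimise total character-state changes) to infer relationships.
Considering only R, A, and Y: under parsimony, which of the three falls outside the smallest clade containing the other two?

Y

The outgroup has state '-' for every character, so '+' is the derived state throughout.
C1: derived state '+' in R only — an autapomorphy, so it tells us nothing about relationships among taxa.
All ingroup taxa share the derived state '+' for C2; it defines the ingroup but does not resolve relationships within it.
C3: derived state '+' in A, R, and W only — synapomorphy for {A, R, W}.
C4: derived state '+' in A, F, R, and W only — synapomorphy for {A, F, R, W}.
Only A and R show the derived state '+' for C5, supporting them as a clade.
C6 (derived state '+') is unique to A (autapomorphy; uninformative for grouping).
Most parsimonious ingroup topology: ((F,((R,A),W)),Y).
R and A share a more recent common ancestor with each other than either does with Y, so Y is the least closely related of the three.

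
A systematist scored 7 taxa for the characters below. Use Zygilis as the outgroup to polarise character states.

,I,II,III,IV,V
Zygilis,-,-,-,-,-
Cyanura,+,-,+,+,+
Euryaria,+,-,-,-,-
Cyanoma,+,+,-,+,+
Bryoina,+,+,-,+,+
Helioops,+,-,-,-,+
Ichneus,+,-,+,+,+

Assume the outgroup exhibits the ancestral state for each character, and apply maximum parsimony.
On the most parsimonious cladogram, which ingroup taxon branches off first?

Euryaria

The outgroup has state '-' for every character, so '+' is the derived state throughout.
All ingroup taxa share the derived state '+' for I; it defines the ingroup but does not resolve relationships within it.
Only Bryoina and Cyanoma show the derived state '+' for II, supporting them as a clade.
III: derived state '+' in Cyanura and Ichneus only — synapomorphy for {Cyanura, Ichneus}.
IV: derived state '+' in Bryoina, Cyanoma, Cyanura, and Ichneus only — synapomorphy for {Bryoina, Cyanoma, Cyanura, Ichneus}.
Only Bryoina, Cyanoma, Cyanura, Helioops, and Ichneus show the derived state '+' for V, supporting them as a clade.
Most parsimonious ingroup topology: ((((Cyanura,Ichneus),(Cyanoma,Bryoina)),Helioops),Euryaria).
Euryaria is sister to the clade containing all other ingroup taxa, so it is the earliest-diverging (most basal) ingroup lineage.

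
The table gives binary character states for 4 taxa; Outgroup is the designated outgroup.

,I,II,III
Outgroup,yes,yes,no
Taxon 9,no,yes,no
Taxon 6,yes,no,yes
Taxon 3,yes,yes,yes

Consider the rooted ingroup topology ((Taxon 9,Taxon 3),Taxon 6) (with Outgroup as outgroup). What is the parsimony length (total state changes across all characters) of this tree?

Map each character onto ((Taxon 9,Taxon 3),Taxon 6) (rooted by Outgroup) and count the minimum state changes it requires (Fitch parsimony):
I: 1; II: 1; III: 2.
Total tree length = 4.

4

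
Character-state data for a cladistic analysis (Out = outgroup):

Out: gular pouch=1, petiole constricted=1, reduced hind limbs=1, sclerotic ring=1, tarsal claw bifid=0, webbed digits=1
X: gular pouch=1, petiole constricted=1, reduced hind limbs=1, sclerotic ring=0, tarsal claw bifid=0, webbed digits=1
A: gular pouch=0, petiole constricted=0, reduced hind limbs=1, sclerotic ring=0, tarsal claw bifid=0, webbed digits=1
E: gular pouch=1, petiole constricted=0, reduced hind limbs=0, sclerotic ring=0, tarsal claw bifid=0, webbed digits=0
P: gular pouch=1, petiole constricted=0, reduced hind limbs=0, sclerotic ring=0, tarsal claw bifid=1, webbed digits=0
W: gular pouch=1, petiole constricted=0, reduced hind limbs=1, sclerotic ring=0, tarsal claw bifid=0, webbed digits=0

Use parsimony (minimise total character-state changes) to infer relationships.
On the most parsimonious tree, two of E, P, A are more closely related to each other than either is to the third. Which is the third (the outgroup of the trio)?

Character polarity is set by the outgroup: the derived state is whichever differs from the outgroup's state, so for gular pouch, petiole constricted, reduced hind limbs, sclerotic ring, webbed digits the derived state is '0', and for the remaining characters it is '1'.
gular pouch (derived state '0') is unique to A (autapomorphy; uninformative for grouping).
Only A, E, P, and W show the derived state '0' for petiole constricted, supporting them as a clade.
reduced hind limbs: derived state '0' in E and P only — synapomorphy for {E, P}.
All ingroup taxa share the derived state '0' for sclerotic ring; it defines the ingroup but does not resolve relationships within it.
tarsal claw bifid: derived state '1' in P only — an autapomorphy, so it tells us nothing about relationships among taxa.
webbed digits (derived state '0') is shared by E, P, and W — a synapomorphy uniting that clade.
Most parsimonious ingroup topology: (X,(A,((E,P),W))).
E and P share a more recent common ancestor with each other than either does with A, so A is the least closely related of the three.

A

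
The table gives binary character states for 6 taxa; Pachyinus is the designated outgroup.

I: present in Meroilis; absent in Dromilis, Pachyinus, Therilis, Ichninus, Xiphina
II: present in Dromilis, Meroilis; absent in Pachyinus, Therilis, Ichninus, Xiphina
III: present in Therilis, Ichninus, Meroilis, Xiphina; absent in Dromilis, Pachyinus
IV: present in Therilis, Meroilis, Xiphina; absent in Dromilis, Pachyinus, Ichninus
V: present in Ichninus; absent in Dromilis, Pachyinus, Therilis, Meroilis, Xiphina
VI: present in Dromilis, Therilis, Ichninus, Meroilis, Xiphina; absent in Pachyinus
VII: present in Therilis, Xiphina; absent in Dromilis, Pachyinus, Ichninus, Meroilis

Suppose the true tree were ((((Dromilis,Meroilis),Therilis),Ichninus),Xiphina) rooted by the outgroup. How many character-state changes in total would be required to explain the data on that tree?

Map each character onto ((((Dromilis,Meroilis),Therilis),Ichninus),Xiphina) (rooted by Pachyinus) and count the minimum state changes it requires (Fitch parsimony):
I: 1; II: 1; III: 2; IV: 3; V: 1; VI: 1; VII: 2.
Total tree length = 11.

11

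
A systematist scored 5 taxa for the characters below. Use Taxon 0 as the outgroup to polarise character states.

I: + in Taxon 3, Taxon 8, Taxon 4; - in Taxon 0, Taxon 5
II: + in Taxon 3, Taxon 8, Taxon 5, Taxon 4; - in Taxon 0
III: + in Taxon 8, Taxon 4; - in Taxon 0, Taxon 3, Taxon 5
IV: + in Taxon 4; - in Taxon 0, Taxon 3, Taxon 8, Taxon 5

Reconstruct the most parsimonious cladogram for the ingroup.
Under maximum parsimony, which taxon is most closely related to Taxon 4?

Taxon 8

The outgroup has state '-' for every character, so '+' is the derived state throughout.
Only Taxon 3, Taxon 4, and Taxon 8 show the derived state '+' for I, supporting them as a clade.
II (derived state '+') is shared by all ingroup taxa — unites the whole ingroup.
III (derived state '+') is shared by Taxon 4 and Taxon 8 — a synapomorphy uniting that clade.
IV: derived state '+' in Taxon 4 only — an autapomorphy, so it tells us nothing about relationships among taxa.
Most parsimonious ingroup topology: ((Taxon 3,(Taxon 8,Taxon 4)),Taxon 5).
Taxon 4 and Taxon 8 form a cherry on this tree, so they are sister taxa.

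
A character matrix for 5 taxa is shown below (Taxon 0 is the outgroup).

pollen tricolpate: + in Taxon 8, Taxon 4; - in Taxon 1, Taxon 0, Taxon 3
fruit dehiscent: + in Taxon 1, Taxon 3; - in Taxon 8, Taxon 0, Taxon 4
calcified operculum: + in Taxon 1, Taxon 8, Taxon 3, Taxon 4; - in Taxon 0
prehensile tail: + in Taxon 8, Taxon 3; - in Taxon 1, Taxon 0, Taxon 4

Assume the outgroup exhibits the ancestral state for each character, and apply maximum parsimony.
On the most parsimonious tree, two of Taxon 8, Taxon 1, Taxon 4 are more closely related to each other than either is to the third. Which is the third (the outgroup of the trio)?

Taxon 1

The outgroup has state '-' for every character, so '+' is the derived state throughout.
pollen tricolpate: derived state '+' in Taxon 4 and Taxon 8 only — synapomorphy for {Taxon 4, Taxon 8}.
fruit dehiscent: derived state '+' in Taxon 1 and Taxon 3 only — synapomorphy for {Taxon 1, Taxon 3}.
All ingroup taxa share the derived state '+' for calcified operculum; it defines the ingroup but does not resolve relationships within it.
prehensile tail groups Taxon 3 and Taxon 8, which is incompatible with the clades supported by the remaining characters; treating it as convergent (homoplasy) costs fewer steps than any alternative tree.
Most parsimonious ingroup topology: ((Taxon 4,Taxon 8),(Taxon 3,Taxon 1)).
Taxon 4 and Taxon 8 share a more recent common ancestor with each other than either does with Taxon 1, so Taxon 1 is the least closely related of the three.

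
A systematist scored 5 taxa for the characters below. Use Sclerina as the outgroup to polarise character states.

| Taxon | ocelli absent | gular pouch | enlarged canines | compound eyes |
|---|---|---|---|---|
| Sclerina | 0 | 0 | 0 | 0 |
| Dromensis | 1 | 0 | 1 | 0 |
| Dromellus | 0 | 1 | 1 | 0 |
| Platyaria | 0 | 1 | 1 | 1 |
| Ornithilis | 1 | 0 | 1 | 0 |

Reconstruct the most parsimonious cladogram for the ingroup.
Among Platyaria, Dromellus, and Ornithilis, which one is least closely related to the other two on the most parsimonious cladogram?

Ornithilis

The outgroup has state '0' for every character, so '1' is the derived state throughout.
ocelli absent: derived state '1' in Dromensis and Ornithilis only — synapomorphy for {Dromensis, Ornithilis}.
gular pouch (derived state '1') is shared by Dromellus and Platyaria — a synapomorphy uniting that clade.
All ingroup taxa share the derived state '1' for enlarged canines; it defines the ingroup but does not resolve relationships within it.
compound eyes: derived state '1' in Platyaria only — an autapomorphy, so it tells us nothing about relationships among taxa.
Most parsimonious ingroup topology: ((Dromensis,Ornithilis),(Dromellus,Platyaria)).
Dromellus and Platyaria share a more recent common ancestor with each other than either does with Ornithilis, so Ornithilis is the least closely related of the three.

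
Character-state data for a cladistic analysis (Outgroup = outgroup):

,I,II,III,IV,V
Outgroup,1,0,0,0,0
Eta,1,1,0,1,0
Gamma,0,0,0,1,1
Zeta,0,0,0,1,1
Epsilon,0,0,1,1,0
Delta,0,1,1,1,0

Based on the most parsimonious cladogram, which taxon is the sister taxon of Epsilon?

Character polarity is set by the outgroup: the derived state is whichever differs from the outgroup's state, so for I the derived state is '0', and for the remaining characters it is '1'.
I (derived state '0') is shared by Delta, Epsilon, Gamma, and Zeta — a synapomorphy uniting that clade.
II (state '1') occurs in Delta and Eta but conflicts with the nesting implied by the other characters — most parsimoniously interpreted as homoplasy.
Only Delta and Epsilon show the derived state '1' for III, supporting them as a clade.
IV (derived state '1') is shared by all ingroup taxa — unites the whole ingroup.
V: derived state '1' in Gamma and Zeta only — synapomorphy for {Gamma, Zeta}.
Most parsimonious ingroup topology: (Eta,((Gamma,Zeta),(Epsilon,Delta))).
Epsilon and Delta form a cherry on this tree, so they are sister taxa.

Delta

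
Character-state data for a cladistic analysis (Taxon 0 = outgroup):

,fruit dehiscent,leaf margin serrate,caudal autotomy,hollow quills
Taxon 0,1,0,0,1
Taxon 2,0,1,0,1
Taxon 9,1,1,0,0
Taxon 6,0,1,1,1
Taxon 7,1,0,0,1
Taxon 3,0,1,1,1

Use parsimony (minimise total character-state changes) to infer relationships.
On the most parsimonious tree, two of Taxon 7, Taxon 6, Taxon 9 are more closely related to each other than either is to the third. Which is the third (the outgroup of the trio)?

Taxon 7

Character polarity is set by the outgroup: the derived state is whichever differs from the outgroup's state, so for fruit dehiscent, hollow quills the derived state is '0', and for the remaining characters it is '1'.
fruit dehiscent (derived state '0') is shared by Taxon 2, Taxon 3, and Taxon 6 — a synapomorphy uniting that clade.
Only Taxon 2, Taxon 3, Taxon 6, and Taxon 9 show the derived state '1' for leaf margin serrate, supporting them as a clade.
caudal autotomy: derived state '1' in Taxon 3 and Taxon 6 only — synapomorphy for {Taxon 3, Taxon 6}.
hollow quills (derived state '0') is unique to Taxon 9 (autapomorphy; uninformative for grouping).
Most parsimonious ingroup topology: (((Taxon 2,(Taxon 6,Taxon 3)),Taxon 9),Taxon 7).
Taxon 6 and Taxon 9 share a more recent common ancestor with each other than either does with Taxon 7, so Taxon 7 is the least closely related of the three.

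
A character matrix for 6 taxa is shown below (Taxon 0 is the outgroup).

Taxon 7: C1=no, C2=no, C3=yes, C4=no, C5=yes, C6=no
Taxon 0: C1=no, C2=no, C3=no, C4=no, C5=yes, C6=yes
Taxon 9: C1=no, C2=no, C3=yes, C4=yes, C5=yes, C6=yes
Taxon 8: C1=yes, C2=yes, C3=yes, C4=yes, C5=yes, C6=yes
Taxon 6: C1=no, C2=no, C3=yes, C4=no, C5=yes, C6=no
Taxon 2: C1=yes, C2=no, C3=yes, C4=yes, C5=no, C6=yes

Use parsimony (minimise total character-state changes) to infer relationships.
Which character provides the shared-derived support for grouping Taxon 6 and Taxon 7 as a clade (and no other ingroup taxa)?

Character polarity is set by the outgroup: the derived state is whichever differs from the outgroup's state, so for C5, C6 the derived state is 'no', and for the remaining characters it is 'yes'.
C1: derived state 'yes' in Taxon 2 and Taxon 8 only — synapomorphy for {Taxon 2, Taxon 8}.
C2: derived state 'yes' in Taxon 8 only — an autapomorphy, so it tells us nothing about relationships among taxa.
C3 (derived state 'yes') is shared by all ingroup taxa — unites the whole ingroup.
C4: derived state 'yes' in Taxon 2, Taxon 8, and Taxon 9 only — synapomorphy for {Taxon 2, Taxon 8, Taxon 9}.
C5 (derived state 'no') is unique to Taxon 2 (autapomorphy; uninformative for grouping).
C6: derived state 'no' in Taxon 6 and Taxon 7 only — synapomorphy for {Taxon 6, Taxon 7}.
Most parsimonious ingroup topology: ((Taxon 6,Taxon 7),(Taxon 9,(Taxon 8,Taxon 2))).
The clade {Taxon 6, Taxon 7} is supported by C6: its derived state 'no' occurs in exactly those taxa and in no other taxon (including the outgroup).

C6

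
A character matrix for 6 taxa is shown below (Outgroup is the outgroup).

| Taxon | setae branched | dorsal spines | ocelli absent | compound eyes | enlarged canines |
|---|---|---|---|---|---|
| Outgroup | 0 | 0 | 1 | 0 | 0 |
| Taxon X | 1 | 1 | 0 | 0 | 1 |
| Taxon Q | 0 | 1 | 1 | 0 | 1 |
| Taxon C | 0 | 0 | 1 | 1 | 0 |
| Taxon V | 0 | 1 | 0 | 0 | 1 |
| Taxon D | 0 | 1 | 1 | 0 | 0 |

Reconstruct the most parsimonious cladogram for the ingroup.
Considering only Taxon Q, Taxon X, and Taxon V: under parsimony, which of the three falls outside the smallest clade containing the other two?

Taxon Q

Character polarity is set by the outgroup: the derived state is whichever differs from the outgroup's state, so for ocelli absent the derived state is '0', and for the remaining characters it is '1'.
setae branched: derived state '1' in Taxon X only — an autapomorphy, so it tells us nothing about relationships among taxa.
dorsal spines: derived state '1' in Taxon D, Taxon Q, Taxon V, and Taxon X only — synapomorphy for {Taxon D, Taxon Q, Taxon V, Taxon X}.
Only Taxon V and Taxon X show the derived state '0' for ocelli absent, supporting them as a clade.
compound eyes: derived state '1' in Taxon C only — an autapomorphy, so it tells us nothing about relationships among taxa.
enlarged canines: derived state '1' in Taxon Q, Taxon V, and Taxon X only — synapomorphy for {Taxon Q, Taxon V, Taxon X}.
Most parsimonious ingroup topology: ((((Taxon X,Taxon V),Taxon Q),Taxon D),Taxon C).
Taxon X and Taxon V share a more recent common ancestor with each other than either does with Taxon Q, so Taxon Q is the least closely related of the three.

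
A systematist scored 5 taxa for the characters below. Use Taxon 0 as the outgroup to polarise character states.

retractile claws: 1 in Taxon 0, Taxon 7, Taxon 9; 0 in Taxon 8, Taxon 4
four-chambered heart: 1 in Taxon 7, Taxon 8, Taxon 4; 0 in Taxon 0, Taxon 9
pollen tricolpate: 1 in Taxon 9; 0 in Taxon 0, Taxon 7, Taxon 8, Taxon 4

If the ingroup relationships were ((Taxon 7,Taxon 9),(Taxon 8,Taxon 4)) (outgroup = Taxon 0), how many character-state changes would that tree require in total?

Map each character onto ((Taxon 7,Taxon 9),(Taxon 8,Taxon 4)) (rooted by Taxon 0) and count the minimum state changes it requires (Fitch parsimony):
retractile claws: 1; four-chambered heart: 2; pollen tricolpate: 1.
Total tree length = 4.

4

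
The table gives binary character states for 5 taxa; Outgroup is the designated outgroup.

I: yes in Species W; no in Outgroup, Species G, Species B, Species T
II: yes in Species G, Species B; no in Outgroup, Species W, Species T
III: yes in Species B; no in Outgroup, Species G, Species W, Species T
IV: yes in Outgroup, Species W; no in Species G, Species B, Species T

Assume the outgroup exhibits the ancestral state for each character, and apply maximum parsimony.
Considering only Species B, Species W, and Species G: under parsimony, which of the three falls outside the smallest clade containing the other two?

Character polarity is set by the outgroup: the derived state is whichever differs from the outgroup's state, so for IV the derived state is 'no', and for the remaining characters it is 'yes'.
I: derived state 'yes' in Species W only — an autapomorphy, so it tells us nothing about relationships among taxa.
II: derived state 'yes' in Species B and Species G only — synapomorphy for {Species B, Species G}.
III (derived state 'yes') is unique to Species B (autapomorphy; uninformative for grouping).
IV (derived state 'no') is shared by Species B, Species G, and Species T — a synapomorphy uniting that clade.
Most parsimonious ingroup topology: (((Species G,Species B),Species T),Species W).
Species G and Species B share a more recent common ancestor with each other than either does with Species W, so Species W is the least closely related of the three.

Species W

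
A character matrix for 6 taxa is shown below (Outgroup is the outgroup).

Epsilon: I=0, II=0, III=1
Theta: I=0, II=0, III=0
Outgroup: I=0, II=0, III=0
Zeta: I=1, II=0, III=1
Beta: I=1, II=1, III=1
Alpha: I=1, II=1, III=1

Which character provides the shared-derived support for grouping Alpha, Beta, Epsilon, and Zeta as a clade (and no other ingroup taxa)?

III

The outgroup has state '0' for every character, so '1' is the derived state throughout.
Only Alpha, Beta, and Zeta show the derived state '1' for I, supporting them as a clade.
II (derived state '1') is shared by Alpha and Beta — a synapomorphy uniting that clade.
III (derived state '1') is shared by Alpha, Beta, Epsilon, and Zeta — a synapomorphy uniting that clade.
Most parsimonious ingroup topology: (Theta,((Zeta,(Alpha,Beta)),Epsilon)).
The clade {Alpha, Beta, Epsilon, Zeta} is supported by III: its derived state '1' occurs in exactly those taxa and in no other taxon (including the outgroup).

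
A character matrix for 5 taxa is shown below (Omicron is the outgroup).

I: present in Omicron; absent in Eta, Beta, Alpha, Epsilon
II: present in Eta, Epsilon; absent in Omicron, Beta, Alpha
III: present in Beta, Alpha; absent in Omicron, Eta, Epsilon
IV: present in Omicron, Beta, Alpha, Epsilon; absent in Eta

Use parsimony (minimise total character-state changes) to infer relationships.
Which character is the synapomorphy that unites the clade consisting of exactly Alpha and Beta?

Character polarity is set by the outgroup: the derived state is whichever differs from the outgroup's state, so for I, IV the derived state is 'absent', and for the remaining characters it is 'present'.
All ingroup taxa share the derived state 'absent' for I; it defines the ingroup but does not resolve relationships within it.
II: derived state 'present' in Epsilon and Eta only — synapomorphy for {Epsilon, Eta}.
Only Alpha and Beta show the derived state 'present' for III, supporting them as a clade.
IV (derived state 'absent') is unique to Eta (autapomorphy; uninformative for grouping).
Most parsimonious ingroup topology: ((Eta,Epsilon),(Beta,Alpha)).
The clade {Alpha, Beta} is supported by III: its derived state 'present' occurs in exactly those taxa and in no other taxon (including the outgroup).

III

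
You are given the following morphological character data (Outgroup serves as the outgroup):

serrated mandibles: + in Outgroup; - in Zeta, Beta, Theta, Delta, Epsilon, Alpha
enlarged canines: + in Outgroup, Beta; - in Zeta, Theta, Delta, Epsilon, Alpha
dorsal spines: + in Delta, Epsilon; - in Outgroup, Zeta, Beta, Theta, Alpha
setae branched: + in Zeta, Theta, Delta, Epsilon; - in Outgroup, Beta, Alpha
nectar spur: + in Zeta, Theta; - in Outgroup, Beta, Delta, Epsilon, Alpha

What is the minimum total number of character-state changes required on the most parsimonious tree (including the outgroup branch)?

5

Character polarity is set by the outgroup: the derived state is whichever differs from the outgroup's state, so for serrated mandibles, enlarged canines the derived state is '-', and for the remaining characters it is '+'.
All ingroup taxa share the derived state '-' for serrated mandibles; it defines the ingroup but does not resolve relationships within it.
Only Alpha, Delta, Epsilon, Theta, and Zeta show the derived state '-' for enlarged canines, supporting them as a clade.
dorsal spines: derived state '+' in Delta and Epsilon only — synapomorphy for {Delta, Epsilon}.
setae branched (derived state '+') is shared by Delta, Epsilon, Theta, and Zeta — a synapomorphy uniting that clade.
Only Theta and Zeta show the derived state '+' for nectar spur, supporting them as a clade.
Most parsimonious ingroup topology: ((((Zeta,Theta),(Delta,Epsilon)),Alpha),Beta).
Changes per character on this tree: serrated mandibles: 1; enlarged canines: 1; dorsal spines: 1; setae branched: 1; nectar spur: 1.
Total = 5.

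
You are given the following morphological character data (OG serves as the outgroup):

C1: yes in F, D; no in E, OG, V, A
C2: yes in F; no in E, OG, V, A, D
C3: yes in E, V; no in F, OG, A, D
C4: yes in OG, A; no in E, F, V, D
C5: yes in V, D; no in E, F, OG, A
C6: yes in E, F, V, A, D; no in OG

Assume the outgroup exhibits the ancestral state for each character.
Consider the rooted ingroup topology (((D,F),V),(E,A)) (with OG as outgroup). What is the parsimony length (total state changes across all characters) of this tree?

9

Map each character onto (((D,F),V),(E,A)) (rooted by OG) and count the minimum state changes it requires (Fitch parsimony):
C1: 1; C2: 1; C3: 2; C4: 2; C5: 2; C6: 1.
Total tree length = 9.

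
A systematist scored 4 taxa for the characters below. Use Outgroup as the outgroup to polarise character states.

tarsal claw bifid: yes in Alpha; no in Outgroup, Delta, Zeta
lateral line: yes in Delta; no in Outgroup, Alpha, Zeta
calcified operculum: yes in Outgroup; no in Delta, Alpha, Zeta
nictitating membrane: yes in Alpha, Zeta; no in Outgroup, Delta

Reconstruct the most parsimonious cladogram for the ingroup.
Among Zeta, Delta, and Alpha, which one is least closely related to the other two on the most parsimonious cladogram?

Character polarity is set by the outgroup: the derived state is whichever differs from the outgroup's state, so for calcified operculum the derived state is 'no', and for the remaining characters it is 'yes'.
tarsal claw bifid: derived state 'yes' in Alpha only — an autapomorphy, so it tells us nothing about relationships among taxa.
lateral line (derived state 'yes') is unique to Delta (autapomorphy; uninformative for grouping).
All ingroup taxa share the derived state 'no' for calcified operculum; it defines the ingroup but does not resolve relationships within it.
Only Alpha and Zeta show the derived state 'yes' for nictitating membrane, supporting them as a clade.
Most parsimonious ingroup topology: (Delta,(Alpha,Zeta)).
Alpha and Zeta share a more recent common ancestor with each other than either does with Delta, so Delta is the least closely related of the three.

Delta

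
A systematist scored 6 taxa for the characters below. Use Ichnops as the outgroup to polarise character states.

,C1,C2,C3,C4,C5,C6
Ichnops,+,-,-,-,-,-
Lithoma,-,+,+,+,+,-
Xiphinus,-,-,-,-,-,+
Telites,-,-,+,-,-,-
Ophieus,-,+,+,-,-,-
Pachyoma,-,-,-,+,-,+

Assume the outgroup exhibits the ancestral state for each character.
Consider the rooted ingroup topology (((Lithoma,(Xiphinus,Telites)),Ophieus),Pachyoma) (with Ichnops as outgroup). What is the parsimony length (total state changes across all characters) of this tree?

10

Map each character onto (((Lithoma,(Xiphinus,Telites)),Ophieus),Pachyoma) (rooted by Ichnops) and count the minimum state changes it requires (Fitch parsimony):
C1: 1; C2: 2; C3: 2; C4: 2; C5: 1; C6: 2.
Total tree length = 10.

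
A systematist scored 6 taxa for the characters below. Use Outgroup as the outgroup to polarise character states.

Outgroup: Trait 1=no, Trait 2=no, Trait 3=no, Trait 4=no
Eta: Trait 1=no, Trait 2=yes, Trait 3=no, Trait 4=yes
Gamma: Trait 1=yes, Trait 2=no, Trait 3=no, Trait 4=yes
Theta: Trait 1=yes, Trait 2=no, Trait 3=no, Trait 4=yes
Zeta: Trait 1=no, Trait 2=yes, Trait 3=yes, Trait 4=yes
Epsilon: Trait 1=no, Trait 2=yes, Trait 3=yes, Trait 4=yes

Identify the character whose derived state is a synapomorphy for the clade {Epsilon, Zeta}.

The outgroup has state 'no' for every character, so 'yes' is the derived state throughout.
Only Gamma and Theta show the derived state 'yes' for Trait 1, supporting them as a clade.
Trait 2: derived state 'yes' in Epsilon, Eta, and Zeta only — synapomorphy for {Epsilon, Eta, Zeta}.
Trait 3: derived state 'yes' in Epsilon and Zeta only — synapomorphy for {Epsilon, Zeta}.
All ingroup taxa share the derived state 'yes' for Trait 4; it defines the ingroup but does not resolve relationships within it.
Most parsimonious ingroup topology: ((Eta,(Zeta,Epsilon)),(Gamma,Theta)).
The clade {Epsilon, Zeta} is supported by Trait 3: its derived state 'yes' occurs in exactly those taxa and in no other taxon (including the outgroup).

Trait 3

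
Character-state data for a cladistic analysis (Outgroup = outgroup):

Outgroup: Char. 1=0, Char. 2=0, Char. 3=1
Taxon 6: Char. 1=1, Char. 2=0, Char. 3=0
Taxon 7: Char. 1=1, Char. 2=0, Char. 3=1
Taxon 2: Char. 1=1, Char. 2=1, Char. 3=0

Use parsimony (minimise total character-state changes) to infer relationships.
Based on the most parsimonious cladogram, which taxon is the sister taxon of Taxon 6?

Character polarity is set by the outgroup: the derived state is whichever differs from the outgroup's state, so for Char. 3 the derived state is '0', and for the remaining characters it is '1'.
Char. 1 (derived state '1') is shared by all ingroup taxa — unites the whole ingroup.
Char. 2 (derived state '1') is unique to Taxon 2 (autapomorphy; uninformative for grouping).
Only Taxon 2 and Taxon 6 show the derived state '0' for Char. 3, supporting them as a clade.
Most parsimonious ingroup topology: ((Taxon 6,Taxon 2),Taxon 7).
Taxon 6 and Taxon 2 form a cherry on this tree, so they are sister taxa.

Taxon 2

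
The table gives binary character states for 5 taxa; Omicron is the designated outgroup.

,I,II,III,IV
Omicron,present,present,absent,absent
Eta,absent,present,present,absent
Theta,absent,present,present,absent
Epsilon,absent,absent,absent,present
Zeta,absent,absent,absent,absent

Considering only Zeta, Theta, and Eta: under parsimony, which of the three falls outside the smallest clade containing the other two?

Character polarity is set by the outgroup: the derived state is whichever differs from the outgroup's state, so for I, II the derived state is 'absent', and for the remaining characters it is 'present'.
All ingroup taxa share the derived state 'absent' for I; it defines the ingroup but does not resolve relationships within it.
II (derived state 'absent') is shared by Epsilon and Zeta — a synapomorphy uniting that clade.
III (derived state 'present') is shared by Eta and Theta — a synapomorphy uniting that clade.
IV (derived state 'present') is unique to Epsilon (autapomorphy; uninformative for grouping).
Most parsimonious ingroup topology: ((Eta,Theta),(Epsilon,Zeta)).
Eta and Theta share a more recent common ancestor with each other than either does with Zeta, so Zeta is the least closely related of the three.

Zeta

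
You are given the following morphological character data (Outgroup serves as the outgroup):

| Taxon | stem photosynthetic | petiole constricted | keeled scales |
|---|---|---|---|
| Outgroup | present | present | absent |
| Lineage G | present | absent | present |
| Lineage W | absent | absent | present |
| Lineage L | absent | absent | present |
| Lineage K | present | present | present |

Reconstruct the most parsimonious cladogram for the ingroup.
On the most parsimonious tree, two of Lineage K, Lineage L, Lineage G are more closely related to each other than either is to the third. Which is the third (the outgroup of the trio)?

Character polarity is set by the outgroup: the derived state is whichever differs from the outgroup's state, so for stem photosynthetic, petiole constricted the derived state is 'absent', and for the remaining characters it is 'present'.
Only Lineage L and Lineage W show the derived state 'absent' for stem photosynthetic, supporting them as a clade.
petiole constricted (derived state 'absent') is shared by Lineage G, Lineage L, and Lineage W — a synapomorphy uniting that clade.
keeled scales (derived state 'present') is shared by all ingroup taxa — unites the whole ingroup.
Most parsimonious ingroup topology: ((Lineage G,(Lineage W,Lineage L)),Lineage K).
Lineage L and Lineage G share a more recent common ancestor with each other than either does with Lineage K, so Lineage K is the least closely related of the three.

Lineage K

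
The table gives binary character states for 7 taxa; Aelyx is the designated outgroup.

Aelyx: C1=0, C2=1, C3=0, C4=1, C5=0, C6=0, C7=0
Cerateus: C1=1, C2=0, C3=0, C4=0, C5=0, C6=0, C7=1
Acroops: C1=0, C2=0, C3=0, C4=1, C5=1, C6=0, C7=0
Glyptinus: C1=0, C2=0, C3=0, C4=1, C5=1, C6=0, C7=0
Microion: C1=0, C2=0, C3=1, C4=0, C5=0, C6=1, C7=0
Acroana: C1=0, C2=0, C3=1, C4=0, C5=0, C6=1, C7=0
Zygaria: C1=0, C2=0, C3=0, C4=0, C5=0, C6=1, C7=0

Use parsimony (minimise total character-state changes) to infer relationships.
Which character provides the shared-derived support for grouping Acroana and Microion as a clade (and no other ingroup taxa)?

Character polarity is set by the outgroup: the derived state is whichever differs from the outgroup's state, so for C2, C4 the derived state is '0', and for the remaining characters it is '1'.
C1 (derived state '1') is unique to Cerateus (autapomorphy; uninformative for grouping).
All ingroup taxa share the derived state '0' for C2; it defines the ingroup but does not resolve relationships within it.
C3 (derived state '1') is shared by Acroana and Microion — a synapomorphy uniting that clade.
Only Acroana, Cerateus, Microion, and Zygaria show the derived state '0' for C4, supporting them as a clade.
Only Acroops and Glyptinus show the derived state '1' for C5, supporting them as a clade.
Only Acroana, Microion, and Zygaria show the derived state '1' for C6, supporting them as a clade.
C7: derived state '1' in Cerateus only — an autapomorphy, so it tells us nothing about relationships among taxa.
Most parsimonious ingroup topology: ((Cerateus,((Microion,Acroana),Zygaria)),(Acroops,Glyptinus)).
The clade {Acroana, Microion} is supported by C3: its derived state '1' occurs in exactly those taxa and in no other taxon (including the outgroup).

C3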